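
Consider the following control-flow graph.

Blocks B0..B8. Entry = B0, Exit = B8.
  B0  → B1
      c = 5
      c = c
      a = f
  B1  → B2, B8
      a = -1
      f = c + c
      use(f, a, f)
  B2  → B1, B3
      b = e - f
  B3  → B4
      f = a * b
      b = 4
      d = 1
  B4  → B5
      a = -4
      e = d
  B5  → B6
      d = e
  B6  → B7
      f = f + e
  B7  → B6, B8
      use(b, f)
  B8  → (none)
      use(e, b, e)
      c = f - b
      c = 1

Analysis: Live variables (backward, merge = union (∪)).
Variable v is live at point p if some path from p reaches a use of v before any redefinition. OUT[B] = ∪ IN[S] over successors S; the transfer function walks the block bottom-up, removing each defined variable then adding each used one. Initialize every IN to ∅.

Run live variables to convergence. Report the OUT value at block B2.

Answer: {a, b, c, e}

Derivation:
Fixpoint table:
  B0:   IN={b, e, f}   OUT={b, c, e}
  B1:   IN={b, c, e}   OUT={a, b, c, e, f}
  B2:   IN={a, c, e, f}   OUT={a, b, c, e}
  B3:   IN={a, b}   OUT={b, d, f}
  B4:   IN={b, d, f}   OUT={b, e, f}
  B5:   IN={b, e, f}   OUT={b, e, f}
  B6:   IN={b, e, f}   OUT={b, e, f}
  B7:   IN={b, e, f}   OUT={b, e, f}
  B8:   IN={b, e, f}   OUT={}

Merge at B2: OUT[B2] = IN[B1] ⊔ IN[B3] = {a, b, c, e}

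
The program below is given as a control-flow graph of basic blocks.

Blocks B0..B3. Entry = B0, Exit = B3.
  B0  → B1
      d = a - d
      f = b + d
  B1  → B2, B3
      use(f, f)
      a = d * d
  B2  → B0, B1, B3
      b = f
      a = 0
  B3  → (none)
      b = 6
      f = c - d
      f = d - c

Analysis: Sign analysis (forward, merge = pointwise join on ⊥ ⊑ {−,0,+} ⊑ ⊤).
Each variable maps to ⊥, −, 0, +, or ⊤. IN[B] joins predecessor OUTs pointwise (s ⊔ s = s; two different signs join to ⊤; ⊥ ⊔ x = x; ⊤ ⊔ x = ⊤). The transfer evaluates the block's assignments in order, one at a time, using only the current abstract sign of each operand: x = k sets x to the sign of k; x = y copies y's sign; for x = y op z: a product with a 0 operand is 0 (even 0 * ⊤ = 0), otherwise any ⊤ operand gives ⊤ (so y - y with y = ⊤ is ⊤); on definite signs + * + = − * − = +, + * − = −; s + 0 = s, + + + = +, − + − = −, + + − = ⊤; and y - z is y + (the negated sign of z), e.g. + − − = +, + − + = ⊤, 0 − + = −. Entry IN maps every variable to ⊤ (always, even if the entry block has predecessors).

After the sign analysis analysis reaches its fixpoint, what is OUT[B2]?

Answer: {a: 0, b: ⊤, c: ⊤, d: ⊤, e: ⊤, f: ⊤}

Trace:
Fixpoint table:
  B0: | IN=(all ⊤) | OUT=(all ⊤)
  B1: | IN=(all ⊤) | OUT=(all ⊤)
  B2: | IN=(all ⊤) | OUT={a:0; rest ⊤}
  B3: | IN=(all ⊤) | OUT={b:+; rest ⊤}

Merge at B2: IN[B2] = OUT[B1] = {a: ⊤, b: ⊤, c: ⊤, d: ⊤, e: ⊤, f: ⊤}
Applying B2's transfer function to that IN value gives OUT[B2] (row B2 above).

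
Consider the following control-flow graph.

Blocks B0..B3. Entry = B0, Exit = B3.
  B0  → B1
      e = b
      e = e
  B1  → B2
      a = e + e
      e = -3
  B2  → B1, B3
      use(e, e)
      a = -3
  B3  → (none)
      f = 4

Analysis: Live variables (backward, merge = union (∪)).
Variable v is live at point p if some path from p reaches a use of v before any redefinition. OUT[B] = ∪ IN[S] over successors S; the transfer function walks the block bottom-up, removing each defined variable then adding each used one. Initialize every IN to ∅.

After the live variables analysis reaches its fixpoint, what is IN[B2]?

Per-block solution:
  B0:   IN={b}   OUT={e}
  B1:   IN={e}   OUT={e}
  B2:   IN={e}   OUT={e}
  B3:   IN={}   OUT={}

Merge at B2: OUT[B2] = IN[B1] ⊔ IN[B3] = {e}
Applying B2's transfer function to that OUT value gives IN[B2] (row B2 above).

Answer: {e}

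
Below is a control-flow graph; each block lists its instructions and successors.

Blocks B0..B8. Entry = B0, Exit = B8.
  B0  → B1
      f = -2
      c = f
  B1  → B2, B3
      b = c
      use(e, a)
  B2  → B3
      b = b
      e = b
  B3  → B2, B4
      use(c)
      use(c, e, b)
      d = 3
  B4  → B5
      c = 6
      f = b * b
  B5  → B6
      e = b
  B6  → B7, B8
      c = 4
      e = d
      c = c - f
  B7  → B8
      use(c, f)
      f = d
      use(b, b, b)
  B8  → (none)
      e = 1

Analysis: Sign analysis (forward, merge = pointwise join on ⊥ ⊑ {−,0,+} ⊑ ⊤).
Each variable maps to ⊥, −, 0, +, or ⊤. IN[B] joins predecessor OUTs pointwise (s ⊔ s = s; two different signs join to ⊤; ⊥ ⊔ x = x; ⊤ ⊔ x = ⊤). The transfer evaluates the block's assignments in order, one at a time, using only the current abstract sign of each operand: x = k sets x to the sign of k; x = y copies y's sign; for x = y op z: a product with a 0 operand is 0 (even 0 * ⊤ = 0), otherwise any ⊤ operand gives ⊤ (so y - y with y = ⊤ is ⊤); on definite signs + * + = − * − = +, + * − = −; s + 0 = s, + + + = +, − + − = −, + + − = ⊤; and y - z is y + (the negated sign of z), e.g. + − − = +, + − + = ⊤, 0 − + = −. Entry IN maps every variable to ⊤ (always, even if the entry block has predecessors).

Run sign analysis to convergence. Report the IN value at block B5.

Answer: {a: ⊤, b: -, c: +, d: +, e: ⊤, f: +}

Working:
Per-block solution:
  B0: | IN=(all ⊤) | OUT={c:-, f:-; rest ⊤}
  B1: | IN={c:-, f:-; rest ⊤} | OUT={b:-, c:-, f:-; rest ⊤}
  B2: | IN={b:-, c:-, f:-; rest ⊤} | OUT={b:-, c:-, e:-, f:-; rest ⊤}
  B3: | IN={b:-, c:-, f:-; rest ⊤} | OUT={b:-, c:-, d:+, f:-; rest ⊤}
  B4: | IN={b:-, c:-, d:+, f:-; rest ⊤} | OUT={b:-, c:+, d:+, f:+; rest ⊤}
  B5: | IN={b:-, c:+, d:+, f:+; rest ⊤} | OUT={b:-, c:+, d:+, e:-, f:+; rest ⊤}
  B6: | IN={b:-, c:+, d:+, e:-, f:+; rest ⊤} | OUT={b:-, d:+, e:+, f:+; rest ⊤}
  B7: | IN={b:-, d:+, e:+, f:+; rest ⊤} | OUT={b:-, d:+, e:+, f:+; rest ⊤}
  B8: | IN={b:-, d:+, e:+, f:+; rest ⊤} | OUT={b:-, d:+, e:+, f:+; rest ⊤}

Merge at B5: IN[B5] = OUT[B4] = {a: ⊤, b: -, c: +, d: +, e: ⊤, f: +}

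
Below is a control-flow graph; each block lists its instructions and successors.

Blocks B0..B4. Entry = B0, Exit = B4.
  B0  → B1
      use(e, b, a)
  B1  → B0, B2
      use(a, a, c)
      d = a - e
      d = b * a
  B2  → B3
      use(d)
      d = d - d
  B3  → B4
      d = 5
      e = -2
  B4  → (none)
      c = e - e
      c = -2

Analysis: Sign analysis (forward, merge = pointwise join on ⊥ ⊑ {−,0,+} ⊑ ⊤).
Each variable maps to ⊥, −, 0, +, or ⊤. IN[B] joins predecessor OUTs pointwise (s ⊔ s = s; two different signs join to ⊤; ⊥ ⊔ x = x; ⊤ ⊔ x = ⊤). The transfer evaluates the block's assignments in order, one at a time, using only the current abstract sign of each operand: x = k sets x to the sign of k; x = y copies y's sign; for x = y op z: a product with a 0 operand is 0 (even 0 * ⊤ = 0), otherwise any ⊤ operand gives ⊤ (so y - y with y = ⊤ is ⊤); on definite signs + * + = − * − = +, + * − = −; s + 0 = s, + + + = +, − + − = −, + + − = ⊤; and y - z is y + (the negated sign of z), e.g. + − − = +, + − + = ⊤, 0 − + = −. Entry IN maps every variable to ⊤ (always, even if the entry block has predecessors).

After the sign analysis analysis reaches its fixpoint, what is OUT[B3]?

Answer: {a: ⊤, b: ⊤, c: ⊤, d: +, e: -, f: ⊤}

Working:
Converged values:
  B0: | IN=(all ⊤) | OUT=(all ⊤)
  B1: | IN=(all ⊤) | OUT=(all ⊤)
  B2: | IN=(all ⊤) | OUT=(all ⊤)
  B3: | IN=(all ⊤) | OUT={d:+, e:-; rest ⊤}
  B4: | IN={d:+, e:-; rest ⊤} | OUT={c:-, d:+, e:-; rest ⊤}

Merge at B3: IN[B3] = OUT[B2] = {a: ⊤, b: ⊤, c: ⊤, d: ⊤, e: ⊤, f: ⊤}
Applying B3's transfer function to that IN value gives OUT[B3] (row B3 above).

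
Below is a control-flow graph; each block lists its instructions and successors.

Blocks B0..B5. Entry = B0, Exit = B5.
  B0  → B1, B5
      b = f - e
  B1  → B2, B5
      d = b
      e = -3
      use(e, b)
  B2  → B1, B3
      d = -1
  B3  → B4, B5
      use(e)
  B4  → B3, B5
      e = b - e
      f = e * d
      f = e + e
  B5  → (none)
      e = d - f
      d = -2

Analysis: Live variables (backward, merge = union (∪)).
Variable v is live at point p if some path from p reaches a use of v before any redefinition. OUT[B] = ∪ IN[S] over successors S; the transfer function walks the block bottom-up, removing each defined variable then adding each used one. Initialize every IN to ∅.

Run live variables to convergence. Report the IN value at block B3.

Answer: {b, d, e, f}

Trace:
Converged values:
  B0:   IN={d, e, f}   OUT={b, d, f}
  B1:   IN={b, f}   OUT={b, d, e, f}
  B2:   IN={b, e, f}   OUT={b, d, e, f}
  B3:   IN={b, d, e, f}   OUT={b, d, e, f}
  B4:   IN={b, d, e}   OUT={b, d, e, f}
  B5:   IN={d, f}   OUT={}

Merge at B3: OUT[B3] = IN[B4] ⊔ IN[B5] = {b, d, e, f}
Applying B3's transfer function to that OUT value gives IN[B3] (row B3 above).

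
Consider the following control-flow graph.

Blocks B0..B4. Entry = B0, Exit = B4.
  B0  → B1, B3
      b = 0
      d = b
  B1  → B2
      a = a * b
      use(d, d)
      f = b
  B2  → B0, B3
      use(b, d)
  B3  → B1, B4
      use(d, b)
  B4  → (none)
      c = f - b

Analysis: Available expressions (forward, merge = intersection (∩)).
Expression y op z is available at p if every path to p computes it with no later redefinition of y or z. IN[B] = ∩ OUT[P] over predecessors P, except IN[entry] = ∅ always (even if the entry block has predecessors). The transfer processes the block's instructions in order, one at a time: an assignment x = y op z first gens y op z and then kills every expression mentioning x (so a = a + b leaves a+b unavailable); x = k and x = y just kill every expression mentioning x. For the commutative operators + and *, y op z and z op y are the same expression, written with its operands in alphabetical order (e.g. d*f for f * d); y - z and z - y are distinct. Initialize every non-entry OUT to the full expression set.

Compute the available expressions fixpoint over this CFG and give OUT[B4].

Answer: {f-b}

Trace:
Fixpoint table:
  B0: | IN={} | OUT={}
  B1: | IN={} | OUT={}
  B2: | IN={} | OUT={}
  B3: | IN={} | OUT={}
  B4: | IN={} | OUT={f-b}

Merge at B4: IN[B4] = OUT[B3] = {}
Applying B4's transfer function to that IN value gives OUT[B4] (row B4 above).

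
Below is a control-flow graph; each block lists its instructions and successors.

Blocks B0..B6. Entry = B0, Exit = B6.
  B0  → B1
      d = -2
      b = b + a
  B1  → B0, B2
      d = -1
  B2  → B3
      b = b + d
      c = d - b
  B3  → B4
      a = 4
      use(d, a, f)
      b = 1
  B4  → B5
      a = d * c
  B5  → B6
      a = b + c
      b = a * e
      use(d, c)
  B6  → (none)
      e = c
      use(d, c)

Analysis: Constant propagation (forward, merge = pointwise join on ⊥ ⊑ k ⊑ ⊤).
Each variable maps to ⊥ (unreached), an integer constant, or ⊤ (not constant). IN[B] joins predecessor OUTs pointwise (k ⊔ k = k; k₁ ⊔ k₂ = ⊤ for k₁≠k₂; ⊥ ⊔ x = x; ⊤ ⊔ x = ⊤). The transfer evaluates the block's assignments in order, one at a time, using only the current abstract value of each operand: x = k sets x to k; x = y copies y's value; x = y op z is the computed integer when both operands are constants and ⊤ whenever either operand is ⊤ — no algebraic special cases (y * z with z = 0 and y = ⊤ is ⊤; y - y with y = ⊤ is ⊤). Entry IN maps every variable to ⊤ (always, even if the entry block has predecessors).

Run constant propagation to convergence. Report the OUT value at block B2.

Converged values:
  B0: | IN=(all ⊤) | OUT={d:-2; rest ⊤}
  B1: | IN={d:-2; rest ⊤} | OUT={d:-1; rest ⊤}
  B2: | IN={d:-1; rest ⊤} | OUT={d:-1; rest ⊤}
  B3: | IN={d:-1; rest ⊤} | OUT={a:4, b:1, d:-1; rest ⊤}
  B4: | IN={a:4, b:1, d:-1; rest ⊤} | OUT={b:1, d:-1; rest ⊤}
  B5: | IN={b:1, d:-1; rest ⊤} | OUT={d:-1; rest ⊤}
  B6: | IN={d:-1; rest ⊤} | OUT={d:-1; rest ⊤}

Merge at B2: IN[B2] = OUT[B1] = {a: ⊤, b: ⊤, c: ⊤, d: -1, e: ⊤, f: ⊤}
Applying B2's transfer function to that IN value gives OUT[B2] (row B2 above).

Answer: {a: ⊤, b: ⊤, c: ⊤, d: -1, e: ⊤, f: ⊤}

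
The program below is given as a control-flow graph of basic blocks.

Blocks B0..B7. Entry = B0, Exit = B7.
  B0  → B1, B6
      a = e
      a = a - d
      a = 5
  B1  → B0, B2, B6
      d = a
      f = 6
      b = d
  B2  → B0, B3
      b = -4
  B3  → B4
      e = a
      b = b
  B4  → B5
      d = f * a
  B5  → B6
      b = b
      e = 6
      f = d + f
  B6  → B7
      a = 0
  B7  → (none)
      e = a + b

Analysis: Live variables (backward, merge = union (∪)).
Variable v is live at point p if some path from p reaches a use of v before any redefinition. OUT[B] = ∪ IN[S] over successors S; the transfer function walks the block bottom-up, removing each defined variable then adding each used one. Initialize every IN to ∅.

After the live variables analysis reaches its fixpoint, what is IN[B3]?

Answer: {a, b, f}

Derivation:
Fixpoint table:
  B0: | IN={b, d, e} | OUT={a, b, e}
  B1: | IN={a, e} | OUT={a, b, d, e, f}
  B2: | IN={a, d, e, f} | OUT={a, b, d, e, f}
  B3: | IN={a, b, f} | OUT={a, b, f}
  B4: | IN={a, b, f} | OUT={b, d, f}
  B5: | IN={b, d, f} | OUT={b}
  B6: | IN={b} | OUT={a, b}
  B7: | IN={a, b} | OUT={}

Merge at B3: OUT[B3] = IN[B4] = {a, b, f}
Applying B3's transfer function to that OUT value gives IN[B3] (row B3 above).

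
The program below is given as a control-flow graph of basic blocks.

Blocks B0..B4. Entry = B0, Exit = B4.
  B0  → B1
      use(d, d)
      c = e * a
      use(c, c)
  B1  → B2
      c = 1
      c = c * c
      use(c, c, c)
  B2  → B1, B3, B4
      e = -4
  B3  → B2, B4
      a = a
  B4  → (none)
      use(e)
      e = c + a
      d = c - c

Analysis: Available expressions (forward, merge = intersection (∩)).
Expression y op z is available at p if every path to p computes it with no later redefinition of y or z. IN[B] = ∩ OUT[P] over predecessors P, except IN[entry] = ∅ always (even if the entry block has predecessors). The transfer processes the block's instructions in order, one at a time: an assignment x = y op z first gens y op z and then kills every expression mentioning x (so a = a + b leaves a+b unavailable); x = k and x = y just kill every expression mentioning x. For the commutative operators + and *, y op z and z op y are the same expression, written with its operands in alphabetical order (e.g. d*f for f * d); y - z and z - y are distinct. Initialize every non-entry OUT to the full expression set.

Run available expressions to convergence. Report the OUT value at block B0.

Per-block solution:
  B0:  IN={}  OUT={a*e}
  B1:  IN={}  OUT={}
  B2:  IN={}  OUT={}
  B3:  IN={}  OUT={}
  B4:  IN={}  OUT={a+c, c-c}

B0 is the boundary node: IN[B0] = {}
Applying B0's transfer function to that IN value gives OUT[B0] (row B0 above).

Answer: {a*e}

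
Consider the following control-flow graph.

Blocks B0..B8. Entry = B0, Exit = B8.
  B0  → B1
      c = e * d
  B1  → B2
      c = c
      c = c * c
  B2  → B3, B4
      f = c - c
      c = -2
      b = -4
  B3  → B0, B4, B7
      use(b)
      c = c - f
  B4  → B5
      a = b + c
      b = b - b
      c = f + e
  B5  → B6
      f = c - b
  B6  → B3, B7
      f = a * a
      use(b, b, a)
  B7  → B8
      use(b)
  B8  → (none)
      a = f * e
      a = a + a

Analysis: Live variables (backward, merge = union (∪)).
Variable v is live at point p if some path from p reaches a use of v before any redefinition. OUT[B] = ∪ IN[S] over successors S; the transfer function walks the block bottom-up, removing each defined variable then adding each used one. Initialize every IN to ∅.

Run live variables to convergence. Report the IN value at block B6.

Per-block solution:
  B0:   IN={d, e}   OUT={c, d, e}
  B1:   IN={c, d, e}   OUT={c, d, e}
  B2:   IN={c, d, e}   OUT={b, c, d, e, f}
  B3:   IN={b, c, d, e, f}   OUT={b, c, d, e, f}
  B4:   IN={b, c, d, e, f}   OUT={a, b, c, d, e}
  B5:   IN={a, b, c, d, e}   OUT={a, b, c, d, e}
  B6:   IN={a, b, c, d, e}   OUT={b, c, d, e, f}
  B7:   IN={b, e, f}   OUT={e, f}
  B8:   IN={e, f}   OUT={}

Merge at B6: OUT[B6] = IN[B3] ⊔ IN[B7] = {b, c, d, e, f}
Applying B6's transfer function to that OUT value gives IN[B6] (row B6 above).

Answer: {a, b, c, d, e}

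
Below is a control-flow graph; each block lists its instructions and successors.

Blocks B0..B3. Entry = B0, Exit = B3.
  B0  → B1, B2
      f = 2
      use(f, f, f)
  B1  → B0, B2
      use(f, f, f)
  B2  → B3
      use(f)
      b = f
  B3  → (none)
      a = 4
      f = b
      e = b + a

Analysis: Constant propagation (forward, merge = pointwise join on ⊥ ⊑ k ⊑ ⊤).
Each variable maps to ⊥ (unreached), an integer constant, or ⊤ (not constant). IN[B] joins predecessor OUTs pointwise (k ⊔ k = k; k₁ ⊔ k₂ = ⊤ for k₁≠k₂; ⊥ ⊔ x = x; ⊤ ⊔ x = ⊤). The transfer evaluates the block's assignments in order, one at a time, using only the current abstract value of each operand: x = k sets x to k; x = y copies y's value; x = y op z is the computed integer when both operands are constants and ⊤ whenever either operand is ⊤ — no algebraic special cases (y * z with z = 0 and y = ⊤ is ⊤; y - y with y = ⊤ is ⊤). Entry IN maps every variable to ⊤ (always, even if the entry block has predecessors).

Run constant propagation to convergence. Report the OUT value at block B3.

Per-block solution:
  B0:   IN=(all ⊤)   OUT={f:2; rest ⊤}
  B1:   IN={f:2; rest ⊤}   OUT={f:2; rest ⊤}
  B2:   IN={f:2; rest ⊤}   OUT={b:2, f:2; rest ⊤}
  B3:   IN={b:2, f:2; rest ⊤}   OUT={a:4, b:2, e:6, f:2; rest ⊤}

Merge at B3: IN[B3] = OUT[B2] = {a: ⊤, b: 2, c: ⊤, d: ⊤, e: ⊤, f: 2}
Applying B3's transfer function to that IN value gives OUT[B3] (row B3 above).

Answer: {a: 4, b: 2, c: ⊤, d: ⊤, e: 6, f: 2}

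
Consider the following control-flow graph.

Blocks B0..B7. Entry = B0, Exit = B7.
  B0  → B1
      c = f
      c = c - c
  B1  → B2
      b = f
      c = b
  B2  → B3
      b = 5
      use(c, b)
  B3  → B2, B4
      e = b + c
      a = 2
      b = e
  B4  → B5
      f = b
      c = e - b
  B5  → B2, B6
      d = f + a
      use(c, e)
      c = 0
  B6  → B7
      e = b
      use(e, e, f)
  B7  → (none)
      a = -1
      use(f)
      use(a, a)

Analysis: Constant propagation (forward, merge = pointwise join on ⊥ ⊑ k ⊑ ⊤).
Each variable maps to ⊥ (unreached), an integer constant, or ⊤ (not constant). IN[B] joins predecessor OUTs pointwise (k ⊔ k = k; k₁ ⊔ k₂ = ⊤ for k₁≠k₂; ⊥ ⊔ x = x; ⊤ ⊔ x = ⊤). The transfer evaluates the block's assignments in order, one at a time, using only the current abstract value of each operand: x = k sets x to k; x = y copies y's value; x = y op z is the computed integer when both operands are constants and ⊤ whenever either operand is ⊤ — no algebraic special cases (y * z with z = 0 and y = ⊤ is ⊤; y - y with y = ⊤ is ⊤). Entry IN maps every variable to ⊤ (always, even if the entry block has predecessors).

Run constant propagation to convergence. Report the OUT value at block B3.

Converged values:
  B0:   IN=(all ⊤)   OUT=(all ⊤)
  B1:   IN=(all ⊤)   OUT=(all ⊤)
  B2:   IN=(all ⊤)   OUT={b:5; rest ⊤}
  B3:   IN={b:5; rest ⊤}   OUT={a:2; rest ⊤}
  B4:   IN={a:2; rest ⊤}   OUT={a:2; rest ⊤}
  B5:   IN={a:2; rest ⊤}   OUT={a:2, c:0; rest ⊤}
  B6:   IN={a:2, c:0; rest ⊤}   OUT={a:2, c:0; rest ⊤}
  B7:   IN={a:2, c:0; rest ⊤}   OUT={a:-1, c:0; rest ⊤}

Merge at B3: IN[B3] = OUT[B2] = {a: ⊤, b: 5, c: ⊤, d: ⊤, e: ⊤, f: ⊤}
Applying B3's transfer function to that IN value gives OUT[B3] (row B3 above).

Answer: {a: 2, b: ⊤, c: ⊤, d: ⊤, e: ⊤, f: ⊤}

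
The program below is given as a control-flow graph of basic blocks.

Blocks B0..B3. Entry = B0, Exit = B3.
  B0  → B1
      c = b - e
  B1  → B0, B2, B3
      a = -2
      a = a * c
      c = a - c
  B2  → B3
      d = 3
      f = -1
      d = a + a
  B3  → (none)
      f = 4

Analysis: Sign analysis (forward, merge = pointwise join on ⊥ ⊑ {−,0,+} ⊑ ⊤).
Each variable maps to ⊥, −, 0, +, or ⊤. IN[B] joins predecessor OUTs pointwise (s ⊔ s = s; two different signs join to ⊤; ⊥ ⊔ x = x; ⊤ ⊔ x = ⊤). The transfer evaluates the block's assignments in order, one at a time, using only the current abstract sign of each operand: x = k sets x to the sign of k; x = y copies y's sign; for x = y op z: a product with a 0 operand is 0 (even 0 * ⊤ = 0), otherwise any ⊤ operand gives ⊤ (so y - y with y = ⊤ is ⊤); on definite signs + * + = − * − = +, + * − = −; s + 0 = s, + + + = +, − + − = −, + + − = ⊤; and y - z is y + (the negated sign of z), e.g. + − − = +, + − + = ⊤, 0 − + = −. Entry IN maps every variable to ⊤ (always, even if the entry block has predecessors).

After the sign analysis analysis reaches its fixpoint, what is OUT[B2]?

Answer: {a: ⊤, b: ⊤, c: ⊤, d: ⊤, e: ⊤, f: -}

Derivation:
Per-block solution:
  B0:   IN=(all ⊤)   OUT=(all ⊤)
  B1:   IN=(all ⊤)   OUT=(all ⊤)
  B2:   IN=(all ⊤)   OUT={f:-; rest ⊤}
  B3:   IN=(all ⊤)   OUT={f:+; rest ⊤}

Merge at B2: IN[B2] = OUT[B1] = {a: ⊤, b: ⊤, c: ⊤, d: ⊤, e: ⊤, f: ⊤}
Applying B2's transfer function to that IN value gives OUT[B2] (row B2 above).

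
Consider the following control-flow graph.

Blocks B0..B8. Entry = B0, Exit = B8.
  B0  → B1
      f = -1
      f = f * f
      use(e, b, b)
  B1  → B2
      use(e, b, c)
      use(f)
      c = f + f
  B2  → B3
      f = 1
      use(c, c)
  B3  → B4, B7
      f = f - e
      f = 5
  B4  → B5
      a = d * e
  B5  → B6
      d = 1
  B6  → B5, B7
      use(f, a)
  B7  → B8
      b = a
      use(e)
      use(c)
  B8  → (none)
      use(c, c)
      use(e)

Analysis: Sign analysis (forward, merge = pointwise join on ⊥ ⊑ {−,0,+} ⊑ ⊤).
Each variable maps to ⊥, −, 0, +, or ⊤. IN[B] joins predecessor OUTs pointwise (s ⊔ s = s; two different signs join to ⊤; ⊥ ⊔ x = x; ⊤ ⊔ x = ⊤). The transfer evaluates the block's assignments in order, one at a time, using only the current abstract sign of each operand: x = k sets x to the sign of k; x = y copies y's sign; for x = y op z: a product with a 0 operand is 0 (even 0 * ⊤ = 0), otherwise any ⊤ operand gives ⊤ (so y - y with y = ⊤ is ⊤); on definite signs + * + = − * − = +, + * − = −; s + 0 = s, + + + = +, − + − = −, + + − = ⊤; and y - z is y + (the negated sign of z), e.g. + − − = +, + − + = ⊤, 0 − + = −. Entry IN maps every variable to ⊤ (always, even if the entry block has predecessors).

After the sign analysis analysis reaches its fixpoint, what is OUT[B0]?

Per-block solution:
  B0:  IN=(all ⊤)  OUT={f:+; rest ⊤}
  B1:  IN={f:+; rest ⊤}  OUT={c:+, f:+; rest ⊤}
  B2:  IN={c:+, f:+; rest ⊤}  OUT={c:+, f:+; rest ⊤}
  B3:  IN={c:+, f:+; rest ⊤}  OUT={c:+, f:+; rest ⊤}
  B4:  IN={c:+, f:+; rest ⊤}  OUT={c:+, f:+; rest ⊤}
  B5:  IN={c:+, f:+; rest ⊤}  OUT={c:+, d:+, f:+; rest ⊤}
  B6:  IN={c:+, d:+, f:+; rest ⊤}  OUT={c:+, d:+, f:+; rest ⊤}
  B7:  IN={c:+, f:+; rest ⊤}  OUT={c:+, f:+; rest ⊤}
  B8:  IN={c:+, f:+; rest ⊤}  OUT={c:+, f:+; rest ⊤}

B0 is the boundary node: IN[B0] = {a: ⊤, b: ⊤, c: ⊤, d: ⊤, e: ⊤, f: ⊤}
Applying B0's transfer function to that IN value gives OUT[B0] (row B0 above).

Answer: {a: ⊤, b: ⊤, c: ⊤, d: ⊤, e: ⊤, f: +}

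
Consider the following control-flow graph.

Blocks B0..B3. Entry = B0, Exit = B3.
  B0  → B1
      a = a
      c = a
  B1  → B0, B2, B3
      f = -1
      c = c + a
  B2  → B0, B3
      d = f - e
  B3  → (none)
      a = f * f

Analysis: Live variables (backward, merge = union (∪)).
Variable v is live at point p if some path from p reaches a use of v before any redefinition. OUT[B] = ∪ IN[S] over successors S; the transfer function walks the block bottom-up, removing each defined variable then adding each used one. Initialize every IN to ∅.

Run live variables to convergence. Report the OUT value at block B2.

Per-block solution:
  B0:   IN={a, e}   OUT={a, c, e}
  B1:   IN={a, c, e}   OUT={a, e, f}
  B2:   IN={a, e, f}   OUT={a, e, f}
  B3:   IN={f}   OUT={}

Merge at B2: OUT[B2] = IN[B0] ⊔ IN[B3] = {a, e, f}

Answer: {a, e, f}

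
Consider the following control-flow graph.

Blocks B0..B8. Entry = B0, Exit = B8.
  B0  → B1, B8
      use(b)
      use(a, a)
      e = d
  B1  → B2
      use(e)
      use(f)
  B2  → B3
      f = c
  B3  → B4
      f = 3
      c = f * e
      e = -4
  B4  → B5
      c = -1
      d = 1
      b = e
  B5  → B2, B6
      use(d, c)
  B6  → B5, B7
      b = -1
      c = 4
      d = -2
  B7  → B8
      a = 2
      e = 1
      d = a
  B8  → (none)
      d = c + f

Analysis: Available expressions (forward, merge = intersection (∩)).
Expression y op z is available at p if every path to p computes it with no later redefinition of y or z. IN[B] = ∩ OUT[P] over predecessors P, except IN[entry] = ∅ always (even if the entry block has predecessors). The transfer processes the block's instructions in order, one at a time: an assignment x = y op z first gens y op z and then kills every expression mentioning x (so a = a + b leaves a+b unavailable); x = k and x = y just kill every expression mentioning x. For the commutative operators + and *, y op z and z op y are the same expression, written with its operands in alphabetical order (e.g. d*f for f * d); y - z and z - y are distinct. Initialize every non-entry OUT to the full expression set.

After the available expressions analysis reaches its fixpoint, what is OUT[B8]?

Answer: {c+f}

Trace:
Per-block solution:
  B0:   IN={}   OUT={}
  B1:   IN={}   OUT={}
  B2:   IN={}   OUT={}
  B3:   IN={}   OUT={}
  B4:   IN={}   OUT={}
  B5:   IN={}   OUT={}
  B6:   IN={}   OUT={}
  B7:   IN={}   OUT={}
  B8:   IN={}   OUT={c+f}

Merge at B8: IN[B8] = OUT[B0] ∩ OUT[B7] = {}
Applying B8's transfer function to that IN value gives OUT[B8] (row B8 above).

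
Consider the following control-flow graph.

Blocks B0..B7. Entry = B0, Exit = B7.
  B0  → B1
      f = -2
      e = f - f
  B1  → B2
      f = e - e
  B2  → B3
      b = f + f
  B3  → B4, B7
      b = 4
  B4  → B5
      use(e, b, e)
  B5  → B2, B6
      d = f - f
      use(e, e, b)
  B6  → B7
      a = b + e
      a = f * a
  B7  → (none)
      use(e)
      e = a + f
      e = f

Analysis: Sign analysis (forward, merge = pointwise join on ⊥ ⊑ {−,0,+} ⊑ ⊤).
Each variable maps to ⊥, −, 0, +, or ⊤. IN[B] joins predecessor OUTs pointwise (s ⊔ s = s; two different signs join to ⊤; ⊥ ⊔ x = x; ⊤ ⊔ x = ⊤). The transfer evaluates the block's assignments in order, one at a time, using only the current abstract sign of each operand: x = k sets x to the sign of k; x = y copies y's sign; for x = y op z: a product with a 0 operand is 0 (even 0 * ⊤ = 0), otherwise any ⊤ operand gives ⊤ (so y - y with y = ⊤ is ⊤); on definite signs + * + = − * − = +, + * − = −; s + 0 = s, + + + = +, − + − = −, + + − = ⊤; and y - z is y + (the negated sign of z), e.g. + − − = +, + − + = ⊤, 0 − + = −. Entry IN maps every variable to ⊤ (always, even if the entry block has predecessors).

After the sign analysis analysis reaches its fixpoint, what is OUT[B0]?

Answer: {a: ⊤, b: ⊤, c: ⊤, d: ⊤, e: ⊤, f: -}

Trace:
Fixpoint table:
  B0: | IN=(all ⊤) | OUT={f:-; rest ⊤}
  B1: | IN={f:-; rest ⊤} | OUT=(all ⊤)
  B2: | IN=(all ⊤) | OUT=(all ⊤)
  B3: | IN=(all ⊤) | OUT={b:+; rest ⊤}
  B4: | IN={b:+; rest ⊤} | OUT={b:+; rest ⊤}
  B5: | IN={b:+; rest ⊤} | OUT={b:+; rest ⊤}
  B6: | IN={b:+; rest ⊤} | OUT={b:+; rest ⊤}
  B7: | IN={b:+; rest ⊤} | OUT={b:+; rest ⊤}

B0 is the boundary node: IN[B0] = {a: ⊤, b: ⊤, c: ⊤, d: ⊤, e: ⊤, f: ⊤}
Applying B0's transfer function to that IN value gives OUT[B0] (row B0 above).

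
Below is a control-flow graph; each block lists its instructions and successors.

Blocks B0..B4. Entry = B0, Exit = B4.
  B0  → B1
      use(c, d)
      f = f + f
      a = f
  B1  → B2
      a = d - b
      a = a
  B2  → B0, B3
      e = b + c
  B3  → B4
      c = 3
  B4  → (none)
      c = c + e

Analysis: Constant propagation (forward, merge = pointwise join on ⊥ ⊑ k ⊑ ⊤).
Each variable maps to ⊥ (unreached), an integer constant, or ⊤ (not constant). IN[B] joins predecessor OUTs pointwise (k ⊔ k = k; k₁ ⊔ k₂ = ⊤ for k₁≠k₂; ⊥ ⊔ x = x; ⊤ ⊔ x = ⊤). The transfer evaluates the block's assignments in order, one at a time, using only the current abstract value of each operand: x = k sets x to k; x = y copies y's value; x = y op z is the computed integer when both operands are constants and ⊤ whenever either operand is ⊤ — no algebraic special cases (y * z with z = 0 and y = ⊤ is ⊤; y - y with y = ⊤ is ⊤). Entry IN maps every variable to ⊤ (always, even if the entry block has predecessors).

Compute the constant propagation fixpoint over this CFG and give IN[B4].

Converged values:
  B0: | IN=(all ⊤) | OUT=(all ⊤)
  B1: | IN=(all ⊤) | OUT=(all ⊤)
  B2: | IN=(all ⊤) | OUT=(all ⊤)
  B3: | IN=(all ⊤) | OUT={c:3; rest ⊤}
  B4: | IN={c:3; rest ⊤} | OUT=(all ⊤)

Merge at B4: IN[B4] = OUT[B3] = {a: ⊤, b: ⊤, c: 3, d: ⊤, e: ⊤, f: ⊤}

Answer: {a: ⊤, b: ⊤, c: 3, d: ⊤, e: ⊤, f: ⊤}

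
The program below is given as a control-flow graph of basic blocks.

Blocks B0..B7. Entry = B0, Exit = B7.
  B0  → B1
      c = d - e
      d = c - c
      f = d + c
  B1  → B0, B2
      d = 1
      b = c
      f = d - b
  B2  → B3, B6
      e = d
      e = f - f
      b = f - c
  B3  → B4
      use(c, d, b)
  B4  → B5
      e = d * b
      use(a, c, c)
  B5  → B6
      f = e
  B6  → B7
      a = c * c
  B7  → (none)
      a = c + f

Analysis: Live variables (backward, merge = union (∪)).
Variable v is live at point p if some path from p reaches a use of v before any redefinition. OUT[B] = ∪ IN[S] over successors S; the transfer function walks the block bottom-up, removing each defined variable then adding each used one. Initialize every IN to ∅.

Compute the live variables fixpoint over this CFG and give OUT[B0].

Fixpoint table:
  B0: | IN={a, d, e} | OUT={a, c, e}
  B1: | IN={a, c, e} | OUT={a, c, d, e, f}
  B2: | IN={a, c, d, f} | OUT={a, b, c, d, f}
  B3: | IN={a, b, c, d} | OUT={a, b, c, d}
  B4: | IN={a, b, c, d} | OUT={c, e}
  B5: | IN={c, e} | OUT={c, f}
  B6: | IN={c, f} | OUT={c, f}
  B7: | IN={c, f} | OUT={}

Merge at B0: OUT[B0] = IN[B1] = {a, c, e}

Answer: {a, c, e}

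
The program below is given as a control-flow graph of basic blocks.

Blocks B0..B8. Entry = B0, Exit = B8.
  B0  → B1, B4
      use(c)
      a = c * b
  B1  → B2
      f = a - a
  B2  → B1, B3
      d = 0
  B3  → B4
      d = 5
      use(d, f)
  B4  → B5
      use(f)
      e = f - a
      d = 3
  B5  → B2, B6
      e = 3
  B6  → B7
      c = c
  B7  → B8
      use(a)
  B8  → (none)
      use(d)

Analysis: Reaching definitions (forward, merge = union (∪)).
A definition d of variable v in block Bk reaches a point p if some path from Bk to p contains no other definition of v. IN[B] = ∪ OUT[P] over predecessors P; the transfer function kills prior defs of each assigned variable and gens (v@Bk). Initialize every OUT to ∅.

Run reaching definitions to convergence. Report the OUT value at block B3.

Converged values:
  B0: | IN={} | OUT={a@B0}
  B1: | IN={a@B0, d@B2, e@B5, f@B1} | OUT={a@B0, d@B2, e@B5, f@B1}
  B2: | IN={a@B0, d@B2, d@B4, e@B5, f@B1} | OUT={a@B0, d@B2, e@B5, f@B1}
  B3: | IN={a@B0, d@B2, e@B5, f@B1} | OUT={a@B0, d@B3, e@B5, f@B1}
  B4: | IN={a@B0, d@B3, e@B5, f@B1} | OUT={a@B0, d@B4, e@B4, f@B1}
  B5: | IN={a@B0, d@B4, e@B4, f@B1} | OUT={a@B0, d@B4, e@B5, f@B1}
  B6: | IN={a@B0, d@B4, e@B5, f@B1} | OUT={a@B0, c@B6, d@B4, e@B5, f@B1}
  B7: | IN={a@B0, c@B6, d@B4, e@B5, f@B1} | OUT={a@B0, c@B6, d@B4, e@B5, f@B1}
  B8: | IN={a@B0, c@B6, d@B4, e@B5, f@B1} | OUT={a@B0, c@B6, d@B4, e@B5, f@B1}

Merge at B3: IN[B3] = OUT[B2] = {a@B0, d@B2, e@B5, f@B1}
Applying B3's transfer function to that IN value gives OUT[B3] (row B3 above).

Answer: {a@B0, d@B3, e@B5, f@B1}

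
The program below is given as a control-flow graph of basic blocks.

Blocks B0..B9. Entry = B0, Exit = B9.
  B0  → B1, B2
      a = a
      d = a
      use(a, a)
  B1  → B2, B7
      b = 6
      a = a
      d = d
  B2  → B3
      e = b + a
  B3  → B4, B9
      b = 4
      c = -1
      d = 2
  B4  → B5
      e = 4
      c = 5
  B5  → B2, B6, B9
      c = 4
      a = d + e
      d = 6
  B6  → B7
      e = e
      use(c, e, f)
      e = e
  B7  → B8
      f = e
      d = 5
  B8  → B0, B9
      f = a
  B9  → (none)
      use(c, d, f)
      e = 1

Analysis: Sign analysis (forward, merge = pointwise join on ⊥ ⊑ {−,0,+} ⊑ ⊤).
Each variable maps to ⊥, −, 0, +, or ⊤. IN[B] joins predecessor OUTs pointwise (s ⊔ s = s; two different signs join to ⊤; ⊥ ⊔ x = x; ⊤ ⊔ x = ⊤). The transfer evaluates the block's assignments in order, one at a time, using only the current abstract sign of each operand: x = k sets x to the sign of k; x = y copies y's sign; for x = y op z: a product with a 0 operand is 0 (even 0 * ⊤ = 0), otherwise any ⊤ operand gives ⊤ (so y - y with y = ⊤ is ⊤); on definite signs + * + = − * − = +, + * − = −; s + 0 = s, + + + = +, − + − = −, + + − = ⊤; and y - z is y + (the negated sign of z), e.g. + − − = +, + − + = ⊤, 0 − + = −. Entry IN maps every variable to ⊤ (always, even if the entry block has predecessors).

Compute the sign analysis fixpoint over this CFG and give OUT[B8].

Answer: {a: ⊤, b: +, c: ⊤, d: +, e: ⊤, f: ⊤}

Derivation:
Converged values:
  B0:  IN=(all ⊤)  OUT=(all ⊤)
  B1:  IN=(all ⊤)  OUT={b:+; rest ⊤}
  B2:  IN=(all ⊤)  OUT=(all ⊤)
  B3:  IN=(all ⊤)  OUT={b:+, c:-, d:+; rest ⊤}
  B4:  IN={b:+, c:-, d:+; rest ⊤}  OUT={b:+, c:+, d:+, e:+; rest ⊤}
  B5:  IN={b:+, c:+, d:+, e:+; rest ⊤}  OUT={a:+, b:+, c:+, d:+, e:+; rest ⊤}
  B6:  IN={a:+, b:+, c:+, d:+, e:+; rest ⊤}  OUT={a:+, b:+, c:+, d:+, e:+; rest ⊤}
  B7:  IN={b:+; rest ⊤}  OUT={b:+, d:+; rest ⊤}
  B8:  IN={b:+, d:+; rest ⊤}  OUT={b:+, d:+; rest ⊤}
  B9:  IN={b:+, d:+; rest ⊤}  OUT={b:+, d:+, e:+; rest ⊤}

Merge at B8: IN[B8] = OUT[B7] = {a: ⊤, b: +, c: ⊤, d: +, e: ⊤, f: ⊤}
Applying B8's transfer function to that IN value gives OUT[B8] (row B8 above).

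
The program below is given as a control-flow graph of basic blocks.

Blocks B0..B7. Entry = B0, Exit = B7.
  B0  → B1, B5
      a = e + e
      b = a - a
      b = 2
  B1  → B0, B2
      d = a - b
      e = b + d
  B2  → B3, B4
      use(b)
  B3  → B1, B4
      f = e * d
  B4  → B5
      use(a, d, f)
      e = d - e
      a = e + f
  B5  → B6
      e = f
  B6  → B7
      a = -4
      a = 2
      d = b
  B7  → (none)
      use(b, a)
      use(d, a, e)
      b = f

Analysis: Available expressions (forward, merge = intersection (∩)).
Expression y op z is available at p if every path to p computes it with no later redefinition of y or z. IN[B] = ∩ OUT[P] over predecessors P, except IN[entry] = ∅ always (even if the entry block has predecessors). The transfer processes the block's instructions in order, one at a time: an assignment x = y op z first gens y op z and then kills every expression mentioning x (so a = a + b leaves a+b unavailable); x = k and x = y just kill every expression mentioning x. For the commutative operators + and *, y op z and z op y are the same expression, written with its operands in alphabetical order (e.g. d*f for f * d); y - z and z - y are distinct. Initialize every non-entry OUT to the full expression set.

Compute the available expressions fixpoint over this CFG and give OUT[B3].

Converged values:
  B0:   IN={}   OUT={a-a, e+e}
  B1:   IN={a-a}   OUT={a-a, a-b, b+d}
  B2:   IN={a-a, a-b, b+d}   OUT={a-a, a-b, b+d}
  B3:   IN={a-a, a-b, b+d}   OUT={a-a, a-b, b+d, d*e}
  B4:   IN={a-a, a-b, b+d}   OUT={b+d, e+f}
  B5:   IN={}   OUT={}
  B6:   IN={}   OUT={}
  B7:   IN={}   OUT={}

Merge at B3: IN[B3] = OUT[B2] = {a-a, a-b, b+d}
Applying B3's transfer function to that IN value gives OUT[B3] (row B3 above).

Answer: {a-a, a-b, b+d, d*e}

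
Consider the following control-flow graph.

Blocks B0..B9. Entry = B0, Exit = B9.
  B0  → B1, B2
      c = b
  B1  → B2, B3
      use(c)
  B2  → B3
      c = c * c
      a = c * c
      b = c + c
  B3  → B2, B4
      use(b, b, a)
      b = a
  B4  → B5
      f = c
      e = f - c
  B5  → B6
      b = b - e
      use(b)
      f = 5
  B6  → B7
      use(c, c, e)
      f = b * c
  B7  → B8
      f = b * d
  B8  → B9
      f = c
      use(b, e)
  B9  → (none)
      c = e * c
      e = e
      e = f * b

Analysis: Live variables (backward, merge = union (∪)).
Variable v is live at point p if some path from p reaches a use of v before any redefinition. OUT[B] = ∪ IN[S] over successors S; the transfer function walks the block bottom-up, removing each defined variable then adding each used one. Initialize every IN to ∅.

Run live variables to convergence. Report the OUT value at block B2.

Answer: {a, b, c, d}

Trace:
Fixpoint table:
  B0:   IN={a, b, d}   OUT={a, b, c, d}
  B1:   IN={a, b, c, d}   OUT={a, b, c, d}
  B2:   IN={c, d}   OUT={a, b, c, d}
  B3:   IN={a, b, c, d}   OUT={b, c, d}
  B4:   IN={b, c, d}   OUT={b, c, d, e}
  B5:   IN={b, c, d, e}   OUT={b, c, d, e}
  B6:   IN={b, c, d, e}   OUT={b, c, d, e}
  B7:   IN={b, c, d, e}   OUT={b, c, e}
  B8:   IN={b, c, e}   OUT={b, c, e, f}
  B9:   IN={b, c, e, f}   OUT={}

Merge at B2: OUT[B2] = IN[B3] = {a, b, c, d}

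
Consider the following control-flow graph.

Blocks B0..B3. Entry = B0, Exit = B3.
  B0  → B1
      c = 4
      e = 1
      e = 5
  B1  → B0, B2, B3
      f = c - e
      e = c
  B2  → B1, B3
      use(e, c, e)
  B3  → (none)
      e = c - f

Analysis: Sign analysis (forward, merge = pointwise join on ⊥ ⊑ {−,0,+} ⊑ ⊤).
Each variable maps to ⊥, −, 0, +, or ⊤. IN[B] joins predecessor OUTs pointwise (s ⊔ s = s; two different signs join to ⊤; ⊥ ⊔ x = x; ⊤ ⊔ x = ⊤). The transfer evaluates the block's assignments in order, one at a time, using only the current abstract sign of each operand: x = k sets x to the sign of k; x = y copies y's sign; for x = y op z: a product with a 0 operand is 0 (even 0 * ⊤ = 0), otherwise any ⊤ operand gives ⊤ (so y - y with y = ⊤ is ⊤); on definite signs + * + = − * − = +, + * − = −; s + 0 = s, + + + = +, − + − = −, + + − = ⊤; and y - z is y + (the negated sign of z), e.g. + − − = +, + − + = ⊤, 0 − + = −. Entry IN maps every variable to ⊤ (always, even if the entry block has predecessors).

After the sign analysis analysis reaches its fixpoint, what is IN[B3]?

Answer: {a: ⊤, b: ⊤, c: +, d: ⊤, e: +, f: ⊤}

Derivation:
Per-block solution:
  B0:   IN=(all ⊤)   OUT={c:+, e:+; rest ⊤}
  B1:   IN={c:+, e:+; rest ⊤}   OUT={c:+, e:+; rest ⊤}
  B2:   IN={c:+, e:+; rest ⊤}   OUT={c:+, e:+; rest ⊤}
  B3:   IN={c:+, e:+; rest ⊤}   OUT={c:+; rest ⊤}

Merge at B3: IN[B3] = OUT[B1] ⊔ OUT[B2] = {a: ⊤, b: ⊤, c: +, d: ⊤, e: +, f: ⊤}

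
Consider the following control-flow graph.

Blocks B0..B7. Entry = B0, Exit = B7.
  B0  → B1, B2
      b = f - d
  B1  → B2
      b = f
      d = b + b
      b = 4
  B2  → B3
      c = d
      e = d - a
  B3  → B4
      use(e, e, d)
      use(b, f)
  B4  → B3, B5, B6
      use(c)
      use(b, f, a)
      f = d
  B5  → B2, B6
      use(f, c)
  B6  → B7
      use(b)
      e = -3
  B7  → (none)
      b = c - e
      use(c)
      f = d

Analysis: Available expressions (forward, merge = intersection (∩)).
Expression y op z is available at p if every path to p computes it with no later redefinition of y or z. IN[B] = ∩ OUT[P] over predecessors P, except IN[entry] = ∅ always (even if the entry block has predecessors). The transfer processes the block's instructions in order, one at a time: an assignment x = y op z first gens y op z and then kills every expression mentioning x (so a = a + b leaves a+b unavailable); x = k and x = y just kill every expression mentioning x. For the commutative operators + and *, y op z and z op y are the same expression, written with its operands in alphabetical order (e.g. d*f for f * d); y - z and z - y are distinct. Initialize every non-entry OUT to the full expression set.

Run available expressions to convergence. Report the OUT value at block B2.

Per-block solution:
  B0:   IN={}   OUT={f-d}
  B1:   IN={f-d}   OUT={}
  B2:   IN={}   OUT={d-a}
  B3:   IN={d-a}   OUT={d-a}
  B4:   IN={d-a}   OUT={d-a}
  B5:   IN={d-a}   OUT={d-a}
  B6:   IN={d-a}   OUT={d-a}
  B7:   IN={d-a}   OUT={c-e, d-a}

Merge at B2: IN[B2] = OUT[B0] ∩ OUT[B1] ∩ OUT[B5] = {}
Applying B2's transfer function to that IN value gives OUT[B2] (row B2 above).

Answer: {d-a}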